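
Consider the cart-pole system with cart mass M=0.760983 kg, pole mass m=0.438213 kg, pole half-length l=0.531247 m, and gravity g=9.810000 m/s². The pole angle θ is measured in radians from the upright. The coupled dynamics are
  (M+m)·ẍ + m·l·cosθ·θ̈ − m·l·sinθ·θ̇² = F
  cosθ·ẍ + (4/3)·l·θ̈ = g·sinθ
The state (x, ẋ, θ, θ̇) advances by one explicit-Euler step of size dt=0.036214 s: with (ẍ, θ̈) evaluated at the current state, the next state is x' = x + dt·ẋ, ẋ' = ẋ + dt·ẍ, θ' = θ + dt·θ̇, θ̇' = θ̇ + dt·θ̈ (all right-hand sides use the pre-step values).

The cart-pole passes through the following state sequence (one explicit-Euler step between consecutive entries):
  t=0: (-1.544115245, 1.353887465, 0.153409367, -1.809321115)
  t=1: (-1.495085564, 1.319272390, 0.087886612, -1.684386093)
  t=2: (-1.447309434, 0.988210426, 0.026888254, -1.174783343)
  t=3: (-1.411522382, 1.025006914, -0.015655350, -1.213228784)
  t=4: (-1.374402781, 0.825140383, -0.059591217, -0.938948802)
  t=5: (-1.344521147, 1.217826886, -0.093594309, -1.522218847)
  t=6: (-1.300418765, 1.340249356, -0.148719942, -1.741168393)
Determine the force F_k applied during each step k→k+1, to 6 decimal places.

step 0→1:
  ẍ = (ẋ'−ẋ)/dt = (1.319272390−1.353887465)/0.036214 = -0.955848
  θ̈ = (θ̇'−θ̇)/dt = (-1.684386093−-1.809321115)/0.036214 = 3.449909
  sinθ=0.152808, cosθ=0.988256
  F = (M+m)·ẍ + m·l·cosθ·θ̈ − m·l·sinθ·θ̇² = -1.146249 + 0.793704 − 0.116456 = -0.469000
step 1→2:
  ẍ = (ẋ'−ẋ)/dt = (0.988210426−1.319272390)/0.036214 = -9.141823
  θ̈ = (θ̇'−θ̇)/dt = (-1.174783343−-1.684386093)/0.036214 = 14.071982
  sinθ=0.087774, cosθ=0.996140
  F = (M+m)·ẍ + m·l·cosθ·θ̈ − m·l·sinθ·θ̇² = -10.962837 + 3.263304 − 0.057973 = -7.757506
step 2→3:
  ẍ = (ẋ'−ẋ)/dt = (1.025006914−0.988210426)/0.036214 = 1.016085
  θ̈ = (θ̇'−θ̇)/dt = (-1.213228784−-1.174783343)/0.036214 = -1.061618
  sinθ=0.026885, cosθ=0.999639
  F = (M+m)·ẍ + m·l·cosθ·θ̈ − m·l·sinθ·θ̇² = 1.218485 + -0.247055 − 0.008638 = 0.962792
step 3→4:
  ẍ = (ẋ'−ẋ)/dt = (0.825140383−1.025006914)/0.036214 = -5.519040
  θ̈ = (θ̇'−θ̇)/dt = (-0.938948802−-1.213228784)/0.036214 = 7.573866
  sinθ=-0.015655, cosθ=0.999877
  F = (M+m)·ẍ + m·l·cosθ·θ̈ − m·l·sinθ·θ̇² = -6.618411 + 1.762975 − -0.005364 = -4.850072
step 4→5:
  ẍ = (ẋ'−ẋ)/dt = (1.217826886−0.825140383)/0.036214 = 10.843500
  θ̈ = (θ̇'−θ̇)/dt = (-1.522218847−-0.938948802)/0.036214 = -16.106203
  sinθ=-0.059556, cosθ=0.998225
  F = (M+m)·ẍ + m·l·cosθ·θ̈ − m·l·sinθ·θ̇² = 13.003482 + -3.742858 − -0.012223 = 9.272847
step 5→6:
  ẍ = (ẋ'−ẋ)/dt = (1.340249356−1.217826886)/0.036214 = 3.380529
  θ̈ = (θ̇'−θ̇)/dt = (-1.741168393−-1.522218847)/0.036214 = -6.045992
  sinθ=-0.093458, cosθ=0.995623
  F = (M+m)·ẍ + m·l·cosθ·θ̈ − m·l·sinθ·θ̇² = 4.053917 + -1.401343 − -0.050414 = 2.702988

F_0 = -0.469000 N
F_1 = -7.757506 N
F_2 = 0.962792 N
F_3 = -4.850072 N
F_4 = 9.272847 N
F_5 = 2.702988 N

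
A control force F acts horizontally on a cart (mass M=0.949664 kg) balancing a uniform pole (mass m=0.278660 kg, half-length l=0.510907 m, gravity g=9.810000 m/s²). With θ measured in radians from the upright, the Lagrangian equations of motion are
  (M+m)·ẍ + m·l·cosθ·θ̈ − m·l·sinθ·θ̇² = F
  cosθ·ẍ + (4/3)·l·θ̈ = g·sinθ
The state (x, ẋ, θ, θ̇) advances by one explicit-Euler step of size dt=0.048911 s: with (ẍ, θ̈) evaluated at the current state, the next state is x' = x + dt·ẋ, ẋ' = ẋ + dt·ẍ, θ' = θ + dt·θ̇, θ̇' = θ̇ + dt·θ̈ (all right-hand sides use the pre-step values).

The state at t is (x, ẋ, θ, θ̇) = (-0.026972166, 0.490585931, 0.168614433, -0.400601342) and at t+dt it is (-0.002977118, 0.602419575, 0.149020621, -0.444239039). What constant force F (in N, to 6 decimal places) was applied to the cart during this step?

F = 2.679476 N

ẍ = (ẋ'−ẋ)/dt = (0.602419575−0.490585931)/0.048911 = 2.286472
θ̈ = (θ̇'−θ̇)/dt = (-0.444239039−-0.400601342)/0.048911 = -0.892186
sinθ=0.167817, cosθ=0.985818
F = (M+m)·ẍ + m·l·cosθ·θ̈ − m·l·sinθ·θ̇² = 2.808529 + -0.125219 − 0.003834 = 2.679476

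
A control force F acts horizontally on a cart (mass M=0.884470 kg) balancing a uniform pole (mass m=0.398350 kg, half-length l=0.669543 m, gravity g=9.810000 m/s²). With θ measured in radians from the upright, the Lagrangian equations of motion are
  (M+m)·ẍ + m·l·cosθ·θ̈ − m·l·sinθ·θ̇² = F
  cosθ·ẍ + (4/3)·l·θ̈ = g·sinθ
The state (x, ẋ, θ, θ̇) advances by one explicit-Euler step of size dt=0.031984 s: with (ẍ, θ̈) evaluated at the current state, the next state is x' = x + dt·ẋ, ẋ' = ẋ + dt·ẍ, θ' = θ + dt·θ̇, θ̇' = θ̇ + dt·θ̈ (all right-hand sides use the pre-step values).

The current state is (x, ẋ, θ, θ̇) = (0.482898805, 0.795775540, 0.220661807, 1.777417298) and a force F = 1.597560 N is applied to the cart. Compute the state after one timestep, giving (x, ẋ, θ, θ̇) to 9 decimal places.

(0.508350890, 0.832810872, 0.277510722, 1.813864947)

sinθ=0.218875431, cosθ=0.975752810
temp = (F + m·l·θ̇²·sinθ)/(M+m) = (1.597560 + 0.184424712)/1.282820 = 1.389115162
θ̈ = (g·sinθ − cosθ·temp)/(l·(4/3 − m·cos²θ/(M+m))) = 1.139558810
ẍ = temp − m·l·θ̈·cosθ/(M+m) = 1.157933104
Euler: x'=0.482898805+0.031984·0.795775540=0.508350890, ẋ'=0.795775540+0.031984·1.157933104=0.832810872
       θ'=0.220661807+0.031984·1.777417298=0.277510722, θ̇'=1.777417298+0.031984·1.139558810=1.813864947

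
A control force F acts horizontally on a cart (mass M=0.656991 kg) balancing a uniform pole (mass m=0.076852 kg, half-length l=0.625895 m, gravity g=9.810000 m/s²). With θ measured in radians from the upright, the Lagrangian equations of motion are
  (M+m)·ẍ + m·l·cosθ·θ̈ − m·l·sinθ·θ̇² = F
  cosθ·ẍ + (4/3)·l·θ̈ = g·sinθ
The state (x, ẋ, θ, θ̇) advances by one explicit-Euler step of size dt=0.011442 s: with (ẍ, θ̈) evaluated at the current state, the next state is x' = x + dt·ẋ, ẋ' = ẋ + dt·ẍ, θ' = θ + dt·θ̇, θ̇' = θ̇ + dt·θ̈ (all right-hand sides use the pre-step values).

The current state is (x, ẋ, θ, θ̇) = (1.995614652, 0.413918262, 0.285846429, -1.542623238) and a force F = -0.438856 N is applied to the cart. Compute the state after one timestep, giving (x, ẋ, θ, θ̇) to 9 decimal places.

(2.000350705, 0.404513938, 0.268195734, -1.493885793)

sinθ=0.281969636, cosθ=0.959423329
temp = (F + m·l·θ̇²·sinθ)/(M+m) = (-0.438856 + 0.032275928)/0.733843 = -0.554042311
θ̈ = (g·sinθ − cosθ·temp)/(l·(4/3 − m·cos²θ/(M+m))) = 4.259521498
ẍ = temp − m·l·θ̈·cosθ/(M+m) = -0.821912627
Euler: x'=1.995614652+0.011442·0.413918262=2.000350705, ẋ'=0.413918262+0.011442·-0.821912627=0.404513938
       θ'=0.285846429+0.011442·-1.542623238=0.268195734, θ̇'=-1.542623238+0.011442·4.259521498=-1.493885793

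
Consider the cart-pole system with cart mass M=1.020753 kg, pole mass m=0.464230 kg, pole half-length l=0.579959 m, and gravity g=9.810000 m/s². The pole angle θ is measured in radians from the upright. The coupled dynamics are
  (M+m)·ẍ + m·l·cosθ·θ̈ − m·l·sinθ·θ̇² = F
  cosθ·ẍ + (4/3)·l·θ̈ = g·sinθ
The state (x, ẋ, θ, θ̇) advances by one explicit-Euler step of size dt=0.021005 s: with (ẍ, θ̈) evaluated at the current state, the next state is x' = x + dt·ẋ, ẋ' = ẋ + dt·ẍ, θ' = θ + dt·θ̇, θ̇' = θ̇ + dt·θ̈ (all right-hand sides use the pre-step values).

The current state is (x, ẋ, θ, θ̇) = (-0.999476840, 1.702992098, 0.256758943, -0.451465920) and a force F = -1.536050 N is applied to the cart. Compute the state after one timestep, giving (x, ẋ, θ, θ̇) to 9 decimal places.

(-0.963705491, 1.660211536, 0.247275901, -0.330285507)

sinθ=0.253947082, cosθ=0.967218114
temp = (F + m·l·θ̇²·sinθ)/(M+m) = (-1.536050 + 0.013935536)/1.484983 = -1.025004639
θ̈ = (g·sinθ − cosθ·temp)/(l·(4/3 − m·cos²θ/(M+m))) = 5.769122276
ẍ = temp − m·l·θ̈·cosθ/(M+m) = -2.036684671
Euler: x'=-0.999476840+0.021005·1.702992098=-0.963705491, ẋ'=1.702992098+0.021005·-2.036684671=1.660211536
       θ'=0.256758943+0.021005·-0.451465920=0.247275901, θ̇'=-0.451465920+0.021005·5.769122276=-0.330285507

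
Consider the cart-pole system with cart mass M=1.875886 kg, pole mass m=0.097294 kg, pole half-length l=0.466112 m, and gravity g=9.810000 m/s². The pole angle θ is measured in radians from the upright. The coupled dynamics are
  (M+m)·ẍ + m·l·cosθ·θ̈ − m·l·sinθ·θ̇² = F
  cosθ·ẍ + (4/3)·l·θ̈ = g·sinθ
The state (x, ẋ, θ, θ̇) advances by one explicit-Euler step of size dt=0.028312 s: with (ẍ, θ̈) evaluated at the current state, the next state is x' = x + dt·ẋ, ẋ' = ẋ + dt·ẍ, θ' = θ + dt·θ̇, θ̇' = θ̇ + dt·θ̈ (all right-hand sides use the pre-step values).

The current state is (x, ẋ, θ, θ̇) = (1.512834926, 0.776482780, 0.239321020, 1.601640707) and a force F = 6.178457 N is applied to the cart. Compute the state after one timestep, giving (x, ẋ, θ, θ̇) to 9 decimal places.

(1.534818706, 0.866299059, 0.284666672, 1.567174853)

sinθ=0.237043053, cosθ=0.971499146
temp = (F + m·l·θ̇²·sinθ)/(M+m) = (6.178457 + 0.027576159)/1.973180 = 3.145193626
θ̈ = (g·sinθ − cosθ·temp)/(l·(4/3 − m·cos²θ/(M+m))) = -1.217358498
ẍ = temp − m·l·θ̈·cosθ/(M+m) = 3.172374946
Euler: x'=1.512834926+0.028312·0.776482780=1.534818706, ẋ'=0.776482780+0.028312·3.172374946=0.866299059
       θ'=0.239321020+0.028312·1.601640707=0.284666672, θ̇'=1.601640707+0.028312·-1.217358498=1.567174853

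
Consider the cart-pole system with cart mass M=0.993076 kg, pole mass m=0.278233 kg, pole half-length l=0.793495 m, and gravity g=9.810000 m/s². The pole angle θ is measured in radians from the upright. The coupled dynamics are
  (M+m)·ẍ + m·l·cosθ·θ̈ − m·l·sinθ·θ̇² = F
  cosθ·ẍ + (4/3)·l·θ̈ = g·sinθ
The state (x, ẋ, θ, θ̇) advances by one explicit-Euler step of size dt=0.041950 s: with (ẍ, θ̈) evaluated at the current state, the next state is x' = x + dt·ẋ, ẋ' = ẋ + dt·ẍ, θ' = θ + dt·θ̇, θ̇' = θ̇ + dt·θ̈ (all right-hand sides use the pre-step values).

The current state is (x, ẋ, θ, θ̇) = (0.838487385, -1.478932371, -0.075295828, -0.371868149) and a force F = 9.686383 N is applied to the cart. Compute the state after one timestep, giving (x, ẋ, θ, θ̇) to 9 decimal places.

sinθ=-0.075224700, cosθ=0.997166608
temp = (F + m·l·θ̇²·sinθ)/(M+m) = (9.686383 + -0.002296631)/1.271309 = 7.617413523
θ̈ = (g·sinθ − cosθ·temp)/(l·(4/3 − m·cos²θ/(M+m))) = -9.413352491
ẍ = temp − m·l·θ̈·cosθ/(M+m) = 9.247511694
Euler: x'=0.838487385+0.041950·-1.478932371=0.776446172, ẋ'=-1.478932371+0.041950·9.247511694=-1.090999255
       θ'=-0.075295828+0.041950·-0.371868149=-0.090895697, θ̇'=-0.371868149+0.041950·-9.413352491=-0.766758286

(0.776446172, -1.090999255, -0.090895697, -0.766758286)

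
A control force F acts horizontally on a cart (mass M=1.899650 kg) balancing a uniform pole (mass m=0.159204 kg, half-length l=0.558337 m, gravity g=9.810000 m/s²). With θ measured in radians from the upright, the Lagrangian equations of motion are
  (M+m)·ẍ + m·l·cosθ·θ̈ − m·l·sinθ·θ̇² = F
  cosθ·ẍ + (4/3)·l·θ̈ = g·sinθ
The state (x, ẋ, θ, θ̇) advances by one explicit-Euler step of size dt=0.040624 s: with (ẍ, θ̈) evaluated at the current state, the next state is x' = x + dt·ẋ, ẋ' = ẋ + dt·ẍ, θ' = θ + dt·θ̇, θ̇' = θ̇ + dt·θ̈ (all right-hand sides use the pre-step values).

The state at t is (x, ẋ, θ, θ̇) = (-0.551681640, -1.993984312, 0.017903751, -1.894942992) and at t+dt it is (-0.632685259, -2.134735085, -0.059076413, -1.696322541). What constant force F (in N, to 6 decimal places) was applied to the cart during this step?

F = -6.704534 N

ẍ = (ẋ'−ẋ)/dt = (-2.134735085−-1.993984312)/0.040624 = -3.464720
θ̈ = (θ̇'−θ̇)/dt = (-1.696322541−-1.894942992)/0.040624 = 4.889239
sinθ=0.017903, cosθ=0.999840
F = (M+m)·ẍ + m·l·cosθ·θ̈ − m·l·sinθ·θ̇² = -7.133352 + 0.434532 − 0.005714 = -6.704534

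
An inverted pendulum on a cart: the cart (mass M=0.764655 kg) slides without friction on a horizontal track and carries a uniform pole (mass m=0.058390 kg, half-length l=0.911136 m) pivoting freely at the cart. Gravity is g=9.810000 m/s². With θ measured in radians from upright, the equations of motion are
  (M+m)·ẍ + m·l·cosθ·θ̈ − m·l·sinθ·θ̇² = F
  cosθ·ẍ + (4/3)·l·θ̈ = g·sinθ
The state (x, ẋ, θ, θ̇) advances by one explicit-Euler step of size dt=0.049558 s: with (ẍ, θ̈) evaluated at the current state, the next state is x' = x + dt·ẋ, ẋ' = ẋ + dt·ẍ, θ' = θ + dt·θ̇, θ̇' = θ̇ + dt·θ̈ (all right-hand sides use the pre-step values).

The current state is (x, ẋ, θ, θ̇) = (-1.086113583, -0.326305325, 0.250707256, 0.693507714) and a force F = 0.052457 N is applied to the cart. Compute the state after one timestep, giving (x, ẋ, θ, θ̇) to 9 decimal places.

(-1.102284622, -0.329122035, 0.285076111, 0.795035368)

sinθ=0.248089166, cosθ=0.968737201
temp = (F + m·l·θ̇²·sinθ)/(M+m) = (0.052457 + 0.006347929)/0.823045 = 0.071448012
θ̈ = (g·sinθ − cosθ·temp)/(l·(4/3 − m·cos²θ/(M+m))) = 2.048663272
ẍ = temp − m·l·θ̈·cosθ/(M+m) = -0.056836628
Euler: x'=-1.086113583+0.049558·-0.326305325=-1.102284622, ẋ'=-0.326305325+0.049558·-0.056836628=-0.329122035
       θ'=0.250707256+0.049558·0.693507714=0.285076111, θ̇'=0.693507714+0.049558·2.048663272=0.795035368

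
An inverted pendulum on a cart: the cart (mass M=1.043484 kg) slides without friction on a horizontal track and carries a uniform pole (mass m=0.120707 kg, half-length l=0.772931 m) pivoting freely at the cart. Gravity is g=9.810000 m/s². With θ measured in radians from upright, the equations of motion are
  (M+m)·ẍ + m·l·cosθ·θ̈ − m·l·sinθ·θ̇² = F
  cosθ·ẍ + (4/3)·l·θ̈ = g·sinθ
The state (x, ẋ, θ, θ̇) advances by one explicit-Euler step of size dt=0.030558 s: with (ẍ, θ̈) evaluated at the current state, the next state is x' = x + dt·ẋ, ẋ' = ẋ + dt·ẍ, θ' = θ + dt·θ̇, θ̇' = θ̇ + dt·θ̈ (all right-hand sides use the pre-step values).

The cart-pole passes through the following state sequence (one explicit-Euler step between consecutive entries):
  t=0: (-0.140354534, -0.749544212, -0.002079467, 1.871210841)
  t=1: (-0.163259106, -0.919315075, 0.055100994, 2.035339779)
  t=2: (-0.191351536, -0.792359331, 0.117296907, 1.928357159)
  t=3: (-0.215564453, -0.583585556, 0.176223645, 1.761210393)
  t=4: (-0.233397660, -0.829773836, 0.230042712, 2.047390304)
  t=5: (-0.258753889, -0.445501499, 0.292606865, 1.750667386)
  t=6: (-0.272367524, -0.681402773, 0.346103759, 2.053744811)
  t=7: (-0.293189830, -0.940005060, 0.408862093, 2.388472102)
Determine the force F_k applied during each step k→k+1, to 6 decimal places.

F_0 = -5.966099 N
F_1 = 4.489304 N
F_2 = 7.406392 N
F_3 = -8.569736 N
F_4 = 13.668661 N
F_5 = -8.183778 N
F_6 = -9.024289 N

step 0→1:
  ẍ = (ẋ'−ẋ)/dt = (-0.919315075−-0.749544212)/0.030558 = -5.555693
  θ̈ = (θ̇'−θ̇)/dt = (2.035339779−1.871210841)/0.030558 = 5.371063
  sinθ=-0.002079, cosθ=0.999998
  F = (M+m)·ẍ + m·l·cosθ·θ̈ − m·l·sinθ·θ̇² = -6.467888 + 0.501109 − -0.000679 = -5.966099
step 1→2:
  ẍ = (ẋ'−ẋ)/dt = (-0.792359331−-0.919315075)/0.030558 = 4.154583
  θ̈ = (θ̇'−θ̇)/dt = (1.928357159−2.035339779)/0.030558 = -3.500969
  sinθ=0.055073, cosθ=0.998482
  F = (M+m)·ẍ + m·l·cosθ·θ̈ − m·l·sinθ·θ̇² = 4.836728 + -0.326138 − 0.021286 = 4.489304
step 2→3:
  ẍ = (ẋ'−ẋ)/dt = (-0.583585556−-0.792359331)/0.030558 = 6.832050
  θ̈ = (θ̇'−θ̇)/dt = (1.761210393−1.928357159)/0.030558 = -5.469820
  sinθ=0.117028, cosθ=0.993129
  F = (M+m)·ẍ + m·l·cosθ·θ̈ − m·l·sinθ·θ̇² = 7.953811 + -0.506818 − 0.040601 = 7.406392
step 3→4:
  ẍ = (ẋ'−ẋ)/dt = (-0.829773836−-0.583585556)/0.030558 = -8.056426
  θ̈ = (θ̇'−θ̇)/dt = (2.047390304−1.761210393)/0.030558 = 9.365139
  sinθ=0.175313, cosθ=0.984513
  F = (M+m)·ẍ + m·l·cosθ·θ̈ − m·l·sinθ·θ̇² = -9.379219 + 0.860218 − 0.050735 = -8.569736
step 4→5:
  ẍ = (ẋ'−ẋ)/dt = (-0.445501499−-0.829773836)/0.030558 = 12.575180
  θ̈ = (θ̇'−θ̇)/dt = (1.750667386−2.047390304)/0.030558 = -9.710155
  sinθ=0.228019, cosθ=0.973657
  F = (M+m)·ẍ + m·l·cosθ·θ̈ − m·l·sinθ·θ̇² = 14.639911 + -0.882074 − 0.089176 = 13.668661
step 5→6:
  ẍ = (ẋ'−ẋ)/dt = (-0.681402773−-0.445501499)/0.030558 = -7.719788
  θ̈ = (θ̇'−θ̇)/dt = (2.053744811−1.750667386)/0.030558 = 9.918104
  sinθ=0.288449, cosθ=0.957495
  F = (M+m)·ẍ + m·l·cosθ·θ̈ − m·l·sinθ·θ̇² = -8.987307 + 0.886010 − 0.082480 = -8.183778
step 6→7:
  ẍ = (ẋ'−ẋ)/dt = (-0.940005060−-0.681402773)/0.030558 = -8.462671
  θ̈ = (θ̇'−θ̇)/dt = (2.388472102−2.053744811)/0.030558 = 10.953835
  sinθ=0.339235, cosθ=0.940702
  F = (M+m)·ẍ + m·l·cosθ·θ̈ − m·l·sinθ·θ̇² = -9.852165 + 0.961372 − 0.133496 = -9.024289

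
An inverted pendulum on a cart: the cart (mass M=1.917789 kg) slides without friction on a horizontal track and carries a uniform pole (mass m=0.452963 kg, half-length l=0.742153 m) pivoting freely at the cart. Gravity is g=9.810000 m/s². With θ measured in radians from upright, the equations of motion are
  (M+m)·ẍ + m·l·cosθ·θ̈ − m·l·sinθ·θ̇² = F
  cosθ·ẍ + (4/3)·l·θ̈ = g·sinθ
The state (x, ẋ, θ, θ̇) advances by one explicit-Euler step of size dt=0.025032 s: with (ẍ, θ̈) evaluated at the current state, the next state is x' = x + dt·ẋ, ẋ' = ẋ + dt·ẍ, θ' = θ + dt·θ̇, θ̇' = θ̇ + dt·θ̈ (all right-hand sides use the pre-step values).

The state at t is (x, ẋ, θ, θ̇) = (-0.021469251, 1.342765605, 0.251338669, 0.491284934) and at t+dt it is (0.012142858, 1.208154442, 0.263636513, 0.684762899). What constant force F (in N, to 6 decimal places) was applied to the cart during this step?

ẍ = (ẋ'−ẋ)/dt = (1.208154442−1.342765605)/0.025032 = -5.377563
θ̈ = (θ̇'−θ̇)/dt = (0.684762899−0.491284934)/0.025032 = 7.729225
sinθ=0.248701, cosθ=0.968580
F = (M+m)·ẍ + m·l·cosθ·θ̈ − m·l·sinθ·θ̇² = -12.748869 + 2.516679 − 0.020179 = -10.252369

F = -10.252369 N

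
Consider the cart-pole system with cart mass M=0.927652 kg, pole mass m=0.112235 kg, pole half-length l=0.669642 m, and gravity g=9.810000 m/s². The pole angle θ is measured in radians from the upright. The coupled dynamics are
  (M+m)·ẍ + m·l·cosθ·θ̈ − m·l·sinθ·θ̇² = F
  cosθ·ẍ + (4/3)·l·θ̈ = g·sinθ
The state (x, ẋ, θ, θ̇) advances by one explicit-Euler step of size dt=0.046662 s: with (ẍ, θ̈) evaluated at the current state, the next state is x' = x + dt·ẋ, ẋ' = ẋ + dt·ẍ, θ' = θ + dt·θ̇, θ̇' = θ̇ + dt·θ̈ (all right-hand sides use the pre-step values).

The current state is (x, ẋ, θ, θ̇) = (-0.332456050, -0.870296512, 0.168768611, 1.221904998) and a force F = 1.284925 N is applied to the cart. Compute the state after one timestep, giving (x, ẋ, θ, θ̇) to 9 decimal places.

sinθ=0.167968583, cosθ=0.985792349
temp = (F + m·l·θ̇²·sinθ)/(M+m) = (1.284925 + 0.018848376)/1.039887 = 1.253764472
θ̈ = (g·sinθ − cosθ·temp)/(l·(4/3 − m·cos²θ/(M+m))) = 0.500620027
ẍ = temp − m·l·θ̈·cosθ/(M+m) = 1.218096493
Euler: x'=-0.332456050+0.046662·-0.870296512=-0.373065826, ẋ'=-0.870296512+0.046662·1.218096493=-0.813457693
       θ'=0.168768611+0.046662·1.221904998=0.225785142, θ̇'=1.221904998+0.046662·0.500620027=1.245264930

(-0.373065826, -0.813457693, 0.225785142, 1.245264930)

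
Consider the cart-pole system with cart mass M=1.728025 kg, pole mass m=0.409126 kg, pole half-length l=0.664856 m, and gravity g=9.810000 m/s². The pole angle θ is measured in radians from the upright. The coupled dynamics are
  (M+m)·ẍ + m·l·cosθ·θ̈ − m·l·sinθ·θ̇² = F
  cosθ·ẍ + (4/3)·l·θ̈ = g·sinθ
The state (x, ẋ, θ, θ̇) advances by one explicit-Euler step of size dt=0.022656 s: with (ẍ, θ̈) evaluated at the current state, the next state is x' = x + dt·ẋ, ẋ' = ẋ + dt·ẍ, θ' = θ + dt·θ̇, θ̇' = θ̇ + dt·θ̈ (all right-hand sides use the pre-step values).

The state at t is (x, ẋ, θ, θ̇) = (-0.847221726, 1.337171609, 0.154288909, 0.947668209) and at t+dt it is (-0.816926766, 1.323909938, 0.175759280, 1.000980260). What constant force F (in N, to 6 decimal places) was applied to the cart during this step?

ẍ = (ẋ'−ẋ)/dt = (1.323909938−1.337171609)/0.022656 = -0.585349
θ̈ = (θ̇'−θ̇)/dt = (1.000980260−0.947668209)/0.022656 = 2.353110
sinθ=0.153677, cosθ=0.988121
F = (M+m)·ẍ + m·l·cosθ·θ̈ − m·l·sinθ·θ̇² = -1.250980 + 0.632466 − 0.037541 = -0.656055

F = -0.656055 N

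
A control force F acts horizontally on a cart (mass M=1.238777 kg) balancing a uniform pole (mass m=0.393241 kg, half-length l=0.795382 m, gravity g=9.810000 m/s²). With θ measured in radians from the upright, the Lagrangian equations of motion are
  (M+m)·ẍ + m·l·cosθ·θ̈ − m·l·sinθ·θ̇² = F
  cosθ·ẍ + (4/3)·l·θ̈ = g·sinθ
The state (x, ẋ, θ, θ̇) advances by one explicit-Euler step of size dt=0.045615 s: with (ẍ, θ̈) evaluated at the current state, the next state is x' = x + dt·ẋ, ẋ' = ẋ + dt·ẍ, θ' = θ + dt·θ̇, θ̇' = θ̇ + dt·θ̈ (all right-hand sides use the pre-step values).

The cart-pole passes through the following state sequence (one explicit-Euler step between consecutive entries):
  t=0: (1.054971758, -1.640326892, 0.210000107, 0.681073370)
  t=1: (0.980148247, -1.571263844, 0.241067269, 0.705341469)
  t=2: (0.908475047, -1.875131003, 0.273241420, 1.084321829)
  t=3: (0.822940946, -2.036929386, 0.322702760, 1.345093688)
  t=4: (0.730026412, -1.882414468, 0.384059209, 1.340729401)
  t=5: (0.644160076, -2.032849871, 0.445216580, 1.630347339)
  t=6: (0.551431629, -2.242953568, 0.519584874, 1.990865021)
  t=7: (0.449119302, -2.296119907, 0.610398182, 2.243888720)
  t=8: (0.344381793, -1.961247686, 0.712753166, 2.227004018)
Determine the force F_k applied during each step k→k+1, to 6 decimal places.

F_0 = 2.603448 N
F_1 = -8.385457 N
F_2 = -4.166330 N
F_3 = 5.320405 N
F_4 = -3.751746 N
F_5 = -5.644095 N
F_6 = -1.011744 N
F_7 = 10.983532 N

step 0→1:
  ẍ = (ẋ'−ẋ)/dt = (-1.571263844−-1.640326892)/0.045615 = 1.514042
  θ̈ = (θ̇'−θ̇)/dt = (0.705341469−0.681073370)/0.045615 = 0.532020
  sinθ=0.208460, cosθ=0.978031
  F = (M+m)·ẍ + m·l·cosθ·θ̈ − m·l·sinθ·θ̇² = 2.470945 + 0.162748 − 0.030244 = 2.603448
step 1→2:
  ẍ = (ẋ'−ẋ)/dt = (-1.875131003−-1.571263844)/0.045615 = -6.661562
  θ̈ = (θ̇'−θ̇)/dt = (1.084321829−0.705341469)/0.045615 = 8.308240
  sinθ=0.238739, cosθ=0.971084
  F = (M+m)·ẍ + m·l·cosθ·θ̈ − m·l·sinθ·θ̇² = -10.871789 + 2.523482 − 0.037150 = -8.385457
step 2→3:
  ẍ = (ẋ'−ẋ)/dt = (-2.036929386−-1.875131003)/0.045615 = -3.547043
  θ̈ = (θ̇'−θ̇)/dt = (1.345093688−1.084321829)/0.045615 = 5.716801
  sinθ=0.269854, cosθ=0.962901
  F = (M+m)·ẍ + m·l·cosθ·θ̈ − m·l·sinθ·θ̇² = -5.788839 + 1.721747 − 0.099238 = -4.166330
step 3→4:
  ẍ = (ẋ'−ẋ)/dt = (-1.882414468−-2.036929386)/0.045615 = 3.387371
  θ̈ = (θ̇'−θ̇)/dt = (1.340729401−1.345093688)/0.045615 = -0.095677
  sinθ=0.317131, cosθ=0.948382
  F = (M+m)·ẍ + m·l·cosθ·θ̈ − m·l·sinθ·θ̇² = 5.528250 + -0.028381 − 0.179464 = 5.320405
step 4→5:
  ẍ = (ẋ'−ẋ)/dt = (-2.032849871−-1.882414468)/0.045615 = -3.297937
  θ̈ = (θ̇'−θ̇)/dt = (1.630347339−1.340729401)/0.045615 = 6.349182
  sinθ=0.374687, cosθ=0.927151
  F = (M+m)·ẍ + m·l·cosθ·θ̈ − m·l·sinθ·θ̇² = -5.382293 + 1.841208 − 0.210662 = -3.751746
step 5→6:
  ẍ = (ẋ'−ẋ)/dt = (-2.242953568−-2.032849871)/0.045615 = -4.606022
  θ̈ = (θ̇'−θ̇)/dt = (1.990865021−1.630347339)/0.045615 = 7.903490
  sinθ=0.430653, cosθ=0.902517
  F = (M+m)·ẍ + m·l·cosθ·θ̈ − m·l·sinθ·θ̇² = -7.517111 + 2.231049 − 0.358033 = -5.644095
step 6→7:
  ẍ = (ẋ'−ẋ)/dt = (-2.296119907−-2.242953568)/0.045615 = -1.165545
  θ̈ = (θ̇'−θ̇)/dt = (2.243888720−1.990865021)/0.045615 = 5.546941
  sinθ=0.496520, cosθ=0.868025
  F = (M+m)·ẍ + m·l·cosθ·θ̈ − m·l·sinθ·θ̇² = -1.902191 + 1.505984 − 0.615538 = -1.011744
step 7→8:
  ẍ = (ẋ'−ẋ)/dt = (-1.961247686−-2.296119907)/0.045615 = 7.341274
  θ̈ = (θ̇'−θ̇)/dt = (2.227004018−2.243888720)/0.045615 = -0.370157
  sinθ=0.573194, cosθ=0.819420
  F = (M+m)·ẍ + m·l·cosθ·θ̈ − m·l·sinθ·θ̇² = 11.981092 + -0.094870 − 0.902690 = 10.983532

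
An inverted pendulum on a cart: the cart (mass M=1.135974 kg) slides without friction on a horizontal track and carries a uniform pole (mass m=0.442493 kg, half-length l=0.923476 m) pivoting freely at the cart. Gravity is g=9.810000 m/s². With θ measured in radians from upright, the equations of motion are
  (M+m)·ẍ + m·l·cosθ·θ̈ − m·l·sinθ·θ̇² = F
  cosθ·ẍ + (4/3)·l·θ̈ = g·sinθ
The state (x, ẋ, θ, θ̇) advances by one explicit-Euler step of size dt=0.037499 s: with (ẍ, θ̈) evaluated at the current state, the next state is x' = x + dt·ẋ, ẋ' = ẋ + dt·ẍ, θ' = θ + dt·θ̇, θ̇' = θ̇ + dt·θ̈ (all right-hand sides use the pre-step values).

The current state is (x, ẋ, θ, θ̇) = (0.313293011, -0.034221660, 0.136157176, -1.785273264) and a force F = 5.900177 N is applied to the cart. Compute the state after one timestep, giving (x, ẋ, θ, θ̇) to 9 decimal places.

(0.312009733, 0.134581784, 0.069211214, -1.880545057)

sinθ=0.135736868, cosθ=0.990744923
temp = (F + m·l·θ̇²·sinθ)/(M+m) = (5.900177 + 0.176782489)/1.578467 = 3.849912281
θ̈ = (g·sinθ − cosθ·temp)/(l·(4/3 − m·cos²θ/(M+m))) = -2.540648907
ẍ = temp − m·l·θ̈·cosθ/(M+m) = 4.501545207
Euler: x'=0.313293011+0.037499·-0.034221660=0.312009733, ẋ'=-0.034221660+0.037499·4.501545207=0.134581784
       θ'=0.136157176+0.037499·-1.785273264=0.069211214, θ̇'=-1.785273264+0.037499·-2.540648907=-1.880545057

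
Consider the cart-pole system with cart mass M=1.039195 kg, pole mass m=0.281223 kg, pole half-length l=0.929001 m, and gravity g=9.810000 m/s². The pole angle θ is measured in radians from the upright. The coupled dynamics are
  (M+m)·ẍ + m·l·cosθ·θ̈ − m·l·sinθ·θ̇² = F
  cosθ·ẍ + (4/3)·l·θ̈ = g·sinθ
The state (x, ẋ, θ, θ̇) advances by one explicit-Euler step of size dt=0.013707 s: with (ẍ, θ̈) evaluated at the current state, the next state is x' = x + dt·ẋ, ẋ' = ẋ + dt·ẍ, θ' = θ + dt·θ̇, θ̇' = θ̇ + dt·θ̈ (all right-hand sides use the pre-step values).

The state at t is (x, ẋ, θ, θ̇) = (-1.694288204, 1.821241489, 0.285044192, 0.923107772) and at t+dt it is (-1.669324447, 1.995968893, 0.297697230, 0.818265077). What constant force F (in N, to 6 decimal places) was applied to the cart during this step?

F = 14.851502 N

ẍ = (ẋ'−ẋ)/dt = (1.995968893−1.821241489)/0.013707 = 12.747312
θ̈ = (θ̇'−θ̇)/dt = (0.818265077−0.923107772)/0.013707 = -7.648843
sinθ=0.281200, cosθ=0.959649
F = (M+m)·ẍ + m·l·cosθ·θ̈ − m·l·sinθ·θ̇² = 16.831780 + -1.917676 − 0.062602 = 14.851502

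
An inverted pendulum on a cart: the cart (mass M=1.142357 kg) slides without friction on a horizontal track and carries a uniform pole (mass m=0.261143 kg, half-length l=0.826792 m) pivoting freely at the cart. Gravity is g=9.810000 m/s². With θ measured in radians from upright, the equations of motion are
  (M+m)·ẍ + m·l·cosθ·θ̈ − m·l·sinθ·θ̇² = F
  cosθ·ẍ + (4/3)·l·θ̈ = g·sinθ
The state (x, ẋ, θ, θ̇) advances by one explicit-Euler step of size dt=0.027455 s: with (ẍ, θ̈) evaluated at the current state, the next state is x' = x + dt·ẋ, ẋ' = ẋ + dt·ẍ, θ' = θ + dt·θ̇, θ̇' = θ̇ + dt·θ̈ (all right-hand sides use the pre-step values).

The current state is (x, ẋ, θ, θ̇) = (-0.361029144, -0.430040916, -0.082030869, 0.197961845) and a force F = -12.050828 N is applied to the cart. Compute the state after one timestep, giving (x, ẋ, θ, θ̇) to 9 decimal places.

(-0.372835917, -0.700163428, -0.076595827, 0.422152412)

sinθ=-0.081938901, cosθ=0.996637355
temp = (F + m·l·θ̇²·sinθ)/(M+m) = (-12.050828 + -0.000693310)/1.403500 = -8.586762601
θ̈ = (g·sinθ − cosθ·temp)/(l·(4/3 − m·cos²θ/(M+m))) = 8.165746397
ẍ = temp − m·l·θ̈·cosθ/(M+m) = -9.838736533
Euler: x'=-0.361029144+0.027455·-0.430040916=-0.372835917, ẋ'=-0.430040916+0.027455·-9.838736533=-0.700163428
       θ'=-0.082030869+0.027455·0.197961845=-0.076595827, θ̇'=0.197961845+0.027455·8.165746397=0.422152412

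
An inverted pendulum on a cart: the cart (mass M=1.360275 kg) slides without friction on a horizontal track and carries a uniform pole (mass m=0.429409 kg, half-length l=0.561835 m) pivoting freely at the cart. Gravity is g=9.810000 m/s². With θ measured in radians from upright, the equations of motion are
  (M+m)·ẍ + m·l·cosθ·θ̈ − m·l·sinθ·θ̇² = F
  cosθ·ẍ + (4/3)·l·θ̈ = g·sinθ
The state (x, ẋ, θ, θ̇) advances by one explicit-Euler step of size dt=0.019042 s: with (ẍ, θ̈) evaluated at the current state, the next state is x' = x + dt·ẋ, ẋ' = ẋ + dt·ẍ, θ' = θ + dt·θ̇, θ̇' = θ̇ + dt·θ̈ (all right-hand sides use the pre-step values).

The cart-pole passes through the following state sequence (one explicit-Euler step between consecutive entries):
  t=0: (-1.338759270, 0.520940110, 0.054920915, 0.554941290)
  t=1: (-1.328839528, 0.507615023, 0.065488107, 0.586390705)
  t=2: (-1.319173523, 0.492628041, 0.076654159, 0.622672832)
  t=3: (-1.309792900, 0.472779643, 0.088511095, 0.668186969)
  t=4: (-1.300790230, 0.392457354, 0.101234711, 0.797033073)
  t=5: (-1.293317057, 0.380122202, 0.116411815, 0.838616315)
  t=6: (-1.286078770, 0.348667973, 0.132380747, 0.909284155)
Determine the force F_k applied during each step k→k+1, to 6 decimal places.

F_0 = -0.858597 N
F_1 = -0.955298 N
F_2 = -1.297679 N
F_3 = -5.932648 N
F_4 = -0.650671 N
F_5 = -2.086686 N

step 0→1:
  ẍ = (ẋ'−ẋ)/dt = (0.507615023−0.520940110)/0.019042 = -0.699773
  θ̈ = (θ̇'−θ̇)/dt = (0.586390705−0.554941290)/0.019042 = 1.651582
  sinθ=0.054893, cosθ=0.998492
  F = (M+m)·ẍ + m·l·cosθ·θ̈ − m·l·sinθ·θ̇² = -1.252373 + 0.397855 − 0.004078 = -0.858597
step 1→2:
  ẍ = (ẋ'−ẋ)/dt = (0.492628041−0.507615023)/0.019042 = -0.787049
  θ̈ = (θ̇'−θ̇)/dt = (0.622672832−0.586390705)/0.019042 = 1.905374
  sinθ=0.065441, cosθ=0.997856
  F = (M+m)·ẍ + m·l·cosθ·θ̈ − m·l·sinθ·θ̇² = -1.408569 + 0.458699 − 0.005429 = -0.955298
step 2→3:
  ẍ = (ẋ'−ẋ)/dt = (0.472779643−0.492628041)/0.019042 = -1.042348
  θ̈ = (θ̇'−θ̇)/dt = (0.668186969−0.622672832)/0.019042 = 2.390197
  sinθ=0.076579, cosθ=0.997064
  F = (M+m)·ẍ + m·l·cosθ·θ̈ − m·l·sinθ·θ̇² = -1.865474 + 0.574959 − 0.007163 = -1.297679
step 3→4:
  ẍ = (ẋ'−ẋ)/dt = (0.392457354−0.472779643)/0.019042 = -4.218165
  θ̈ = (θ̇'−θ̇)/dt = (0.797033073−0.668186969)/0.019042 = 6.766417
  sinθ=0.088396, cosθ=0.996085
  F = (M+m)·ẍ + m·l·cosθ·θ̈ − m·l·sinθ·θ̇² = -7.549182 + 1.626055 − 0.009522 = -5.932648
step 4→5:
  ẍ = (ẋ'−ẋ)/dt = (0.380122202−0.392457354)/0.019042 = -0.647787
  θ̈ = (θ̇'−θ̇)/dt = (0.838616315−0.797033073)/0.019042 = 2.183764
  sinθ=0.101062, cosθ=0.994880
  F = (M+m)·ẍ + m·l·cosθ·θ̈ − m·l·sinθ·θ̇² = -1.159333 + 0.524151 − 0.015489 = -0.650671
step 5→6:
  ẍ = (ẋ'−ẋ)/dt = (0.348667973−0.380122202)/0.019042 = -1.651834
  θ̈ = (θ̇'−θ̇)/dt = (0.909284155−0.838616315)/0.019042 = 3.711156
  sinθ=0.116149, cosθ=0.993232
  F = (M+m)·ẍ + m·l·cosθ·θ̈ − m·l·sinθ·θ̇² = -2.956262 + 0.889283 − 0.019707 = -2.086686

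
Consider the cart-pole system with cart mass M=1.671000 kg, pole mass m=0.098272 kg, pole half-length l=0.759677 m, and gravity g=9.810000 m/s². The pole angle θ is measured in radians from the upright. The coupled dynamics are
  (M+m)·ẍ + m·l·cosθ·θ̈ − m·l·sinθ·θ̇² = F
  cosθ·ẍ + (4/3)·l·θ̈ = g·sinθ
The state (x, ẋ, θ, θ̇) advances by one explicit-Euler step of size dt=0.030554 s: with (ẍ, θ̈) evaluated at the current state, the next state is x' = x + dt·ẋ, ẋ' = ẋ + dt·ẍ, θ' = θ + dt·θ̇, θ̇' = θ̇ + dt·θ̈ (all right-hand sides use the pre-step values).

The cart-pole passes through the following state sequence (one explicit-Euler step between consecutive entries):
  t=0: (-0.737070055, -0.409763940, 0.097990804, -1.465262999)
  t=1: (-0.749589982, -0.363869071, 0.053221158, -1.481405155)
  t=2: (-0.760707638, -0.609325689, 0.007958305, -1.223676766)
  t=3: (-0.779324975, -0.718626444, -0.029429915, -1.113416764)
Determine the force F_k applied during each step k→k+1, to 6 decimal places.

step 0→1:
  ẍ = (ẋ'−ẋ)/dt = (-0.363869071−-0.409763940)/0.030554 = 1.502090
  θ̈ = (θ̇'−θ̇)/dt = (-1.481405155−-1.465262999)/0.030554 = -0.528316
  sinθ=0.097834, cosθ=0.995203
  F = (M+m)·ẍ + m·l·cosθ·θ̈ − m·l·sinθ·θ̇² = 2.657606 + -0.039252 − 0.015681 = 2.602673
step 1→2:
  ẍ = (ẋ'−ẋ)/dt = (-0.609325689−-0.363869071)/0.030554 = -8.033535
  θ̈ = (θ̇'−θ̇)/dt = (-1.223676766−-1.481405155)/0.030554 = 8.435177
  sinθ=0.053196, cosθ=0.998584
  F = (M+m)·ẍ + m·l·cosθ·θ̈ − m·l·sinθ·θ̇² = -14.213508 + 0.628836 − 0.008715 = -13.593387
step 2→3:
  ẍ = (ẋ'−ẋ)/dt = (-0.718626444−-0.609325689)/0.030554 = -3.577298
  θ̈ = (θ̇'−θ̇)/dt = (-1.113416764−-1.223676766)/0.030554 = 3.608693
  sinθ=0.007958, cosθ=0.999968
  F = (M+m)·ẍ + m·l·cosθ·θ̈ − m·l·sinθ·θ̇² = -6.329213 + 0.269398 − 0.000890 = -6.060704

F_0 = 2.602673 N
F_1 = -13.593387 N
F_2 = -6.060704 N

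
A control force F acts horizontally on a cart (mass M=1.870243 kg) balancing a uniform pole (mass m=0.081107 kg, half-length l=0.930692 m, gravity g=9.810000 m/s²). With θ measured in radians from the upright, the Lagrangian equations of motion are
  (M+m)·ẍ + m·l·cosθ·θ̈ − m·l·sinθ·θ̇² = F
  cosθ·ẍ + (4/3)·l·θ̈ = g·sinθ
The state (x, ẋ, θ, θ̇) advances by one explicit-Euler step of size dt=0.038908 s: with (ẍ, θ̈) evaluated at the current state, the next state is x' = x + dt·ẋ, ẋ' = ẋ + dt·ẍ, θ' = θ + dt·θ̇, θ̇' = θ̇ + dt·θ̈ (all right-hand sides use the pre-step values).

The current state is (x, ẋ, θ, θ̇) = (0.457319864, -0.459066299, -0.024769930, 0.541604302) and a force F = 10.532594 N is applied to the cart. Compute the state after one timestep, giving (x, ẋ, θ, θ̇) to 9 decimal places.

(0.439458512, -0.242010853, -0.003697190, 0.359125350)

sinθ=-0.024767397, cosθ=0.999693241
temp = (F + m·l·θ̇²·sinθ)/(M+m) = (10.532594 + -0.000548414)/1.951350 = 5.397312417
θ̈ = (g·sinθ − cosθ·temp)/(l·(4/3 − m·cos²θ/(M+m))) = -4.690011095
ẍ = temp − m·l·θ̈·cosθ/(M+m) = 5.578684221
Euler: x'=0.457319864+0.038908·-0.459066299=0.439458512, ẋ'=-0.459066299+0.038908·5.578684221=-0.242010853
       θ'=-0.024769930+0.038908·0.541604302=-0.003697190, θ̇'=0.541604302+0.038908·-4.690011095=0.359125350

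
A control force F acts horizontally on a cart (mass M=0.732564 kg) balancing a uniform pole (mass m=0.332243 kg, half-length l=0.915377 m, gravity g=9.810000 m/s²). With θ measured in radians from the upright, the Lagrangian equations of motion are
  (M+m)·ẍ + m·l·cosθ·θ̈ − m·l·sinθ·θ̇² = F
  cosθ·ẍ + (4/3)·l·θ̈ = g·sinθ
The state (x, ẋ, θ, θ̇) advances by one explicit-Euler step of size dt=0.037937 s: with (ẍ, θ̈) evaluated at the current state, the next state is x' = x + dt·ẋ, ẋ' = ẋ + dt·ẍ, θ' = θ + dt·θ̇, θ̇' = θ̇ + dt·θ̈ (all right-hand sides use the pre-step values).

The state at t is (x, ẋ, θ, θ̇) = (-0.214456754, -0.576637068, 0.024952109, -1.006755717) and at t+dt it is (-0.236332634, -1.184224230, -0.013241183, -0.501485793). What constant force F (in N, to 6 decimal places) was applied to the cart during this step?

ẍ = (ẋ'−ẋ)/dt = (-1.184224230−-0.576637068)/0.037937 = -16.015688
θ̈ = (θ̇'−θ̇)/dt = (-0.501485793−-1.006755717)/0.037937 = 13.318658
sinθ=0.024950, cosθ=0.999689
F = (M+m)·ẍ + m·l·cosθ·θ̈ − m·l·sinθ·θ̇² = -17.053617 + 4.049311 − 0.007691 = -13.011997

F = -13.011997 N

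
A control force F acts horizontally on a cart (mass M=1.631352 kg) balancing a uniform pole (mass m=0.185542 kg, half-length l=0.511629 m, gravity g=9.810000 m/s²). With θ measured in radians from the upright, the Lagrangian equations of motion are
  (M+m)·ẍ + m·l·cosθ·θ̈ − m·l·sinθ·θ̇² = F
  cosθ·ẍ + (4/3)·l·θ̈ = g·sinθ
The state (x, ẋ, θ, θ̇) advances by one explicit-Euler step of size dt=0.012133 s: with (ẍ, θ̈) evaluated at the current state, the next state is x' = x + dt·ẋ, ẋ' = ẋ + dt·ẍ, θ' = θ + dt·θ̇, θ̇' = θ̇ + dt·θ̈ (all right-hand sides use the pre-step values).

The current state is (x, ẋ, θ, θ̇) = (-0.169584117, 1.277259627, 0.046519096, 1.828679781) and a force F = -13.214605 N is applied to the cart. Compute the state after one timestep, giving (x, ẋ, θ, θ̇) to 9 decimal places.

(-0.154087126, 1.181360105, 0.068706468, 1.977221061)

sinθ=0.046502320, cosθ=0.998918182
temp = (F + m·l·θ̇²·sinθ)/(M+m) = (-13.214605 + 0.014762072)/1.816894 = -7.265059452
θ̈ = (g·sinθ − cosθ·temp)/(l·(4/3 − m·cos²θ/(M+m))) = 12.242749506
ẍ = temp − m·l·θ̈·cosθ/(M+m) = -7.904023875
Euler: x'=-0.169584117+0.012133·1.277259627=-0.154087126, ẋ'=1.277259627+0.012133·-7.904023875=1.181360105
       θ'=0.046519096+0.012133·1.828679781=0.068706468, θ̇'=1.828679781+0.012133·12.242749506=1.977221061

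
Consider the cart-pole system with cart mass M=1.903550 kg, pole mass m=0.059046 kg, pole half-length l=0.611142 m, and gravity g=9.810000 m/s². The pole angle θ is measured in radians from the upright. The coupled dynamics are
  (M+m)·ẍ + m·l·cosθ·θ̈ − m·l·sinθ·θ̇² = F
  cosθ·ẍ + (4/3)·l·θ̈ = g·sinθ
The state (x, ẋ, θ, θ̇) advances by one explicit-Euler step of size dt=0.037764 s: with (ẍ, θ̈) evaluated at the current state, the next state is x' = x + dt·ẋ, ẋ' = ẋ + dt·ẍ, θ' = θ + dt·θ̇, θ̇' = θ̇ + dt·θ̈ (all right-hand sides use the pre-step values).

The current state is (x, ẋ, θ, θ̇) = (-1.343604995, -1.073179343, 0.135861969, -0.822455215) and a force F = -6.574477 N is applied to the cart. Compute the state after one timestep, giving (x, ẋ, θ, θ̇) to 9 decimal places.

(-1.384132540, -1.203632254, 0.104802770, -0.602259052)

sinθ=0.135444387, cosθ=0.990784950
temp = (F + m·l·θ̇²·sinθ)/(M+m) = (-6.574477 + 0.003306116)/1.962596 = -3.348203544
θ̈ = (g·sinθ − cosθ·temp)/(l·(4/3 − m·cos²θ/(M+m))) = 5.830848505
ẍ = temp − m·l·θ̈·cosθ/(M+m) = -3.454425150
Euler: x'=-1.343604995+0.037764·-1.073179343=-1.384132540, ẋ'=-1.073179343+0.037764·-3.454425150=-1.203632254
       θ'=0.135861969+0.037764·-0.822455215=0.104802770, θ̇'=-0.822455215+0.037764·5.830848505=-0.602259052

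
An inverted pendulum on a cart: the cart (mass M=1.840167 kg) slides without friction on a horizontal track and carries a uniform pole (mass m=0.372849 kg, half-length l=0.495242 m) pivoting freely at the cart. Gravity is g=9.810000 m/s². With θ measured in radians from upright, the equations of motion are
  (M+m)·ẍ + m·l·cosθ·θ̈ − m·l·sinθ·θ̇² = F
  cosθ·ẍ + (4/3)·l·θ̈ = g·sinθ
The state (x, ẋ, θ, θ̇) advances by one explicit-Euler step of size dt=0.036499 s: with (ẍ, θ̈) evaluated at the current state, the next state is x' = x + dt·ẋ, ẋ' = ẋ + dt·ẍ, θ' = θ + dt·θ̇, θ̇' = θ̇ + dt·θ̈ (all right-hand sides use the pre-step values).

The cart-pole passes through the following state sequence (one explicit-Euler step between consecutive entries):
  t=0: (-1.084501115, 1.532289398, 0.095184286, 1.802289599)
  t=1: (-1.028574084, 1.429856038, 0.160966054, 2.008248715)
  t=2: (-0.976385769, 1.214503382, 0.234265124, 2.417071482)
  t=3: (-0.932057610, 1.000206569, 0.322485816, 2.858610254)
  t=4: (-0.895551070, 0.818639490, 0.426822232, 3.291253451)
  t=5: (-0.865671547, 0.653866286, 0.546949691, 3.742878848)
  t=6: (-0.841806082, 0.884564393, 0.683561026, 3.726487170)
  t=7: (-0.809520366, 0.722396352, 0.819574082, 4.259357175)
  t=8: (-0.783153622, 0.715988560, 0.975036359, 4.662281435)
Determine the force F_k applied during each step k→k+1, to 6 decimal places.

F_0 = -5.230526 N
F_1 = -11.135148 N
F_2 = -11.070954 N
F_3 = -9.411090 N
F_4 = -8.738791 N
F_5 = 12.571562 N
F_6 = -9.361898 N
F_7 = -1.445563 N

step 0→1:
  ẍ = (ẋ'−ẋ)/dt = (1.429856038−1.532289398)/0.036499 = -2.806470
  θ̈ = (θ̇'−θ̇)/dt = (2.008248715−1.802289599)/0.036499 = 5.642870
  sinθ=0.095041, cosθ=0.995473
  F = (M+m)·ẍ + m·l·cosθ·θ̈ − m·l·sinθ·θ̇² = -6.210764 + 1.037242 − 0.057004 = -5.230526
step 1→2:
  ẍ = (ẋ'−ẋ)/dt = (1.214503382−1.429856038)/0.036499 = -5.900234
  θ̈ = (θ̇'−θ̇)/dt = (2.417071482−2.008248715)/0.036499 = 11.200931
  sinθ=0.160272, cosθ=0.987073
  F = (M+m)·ẍ + m·l·cosθ·θ̈ − m·l·sinθ·θ̇² = -13.057313 + 2.041521 − 0.119356 = -11.135148
step 2→3:
  ẍ = (ẋ'−ẋ)/dt = (1.000206569−1.214503382)/0.036499 = -5.871306
  θ̈ = (θ̇'−θ̇)/dt = (2.858610254−2.417071482)/0.036499 = 12.097284
  sinθ=0.232128, cosθ=0.972685
  F = (M+m)·ẍ + m·l·cosθ·θ̈ − m·l·sinθ·θ̇² = -12.993295 + 2.172754 − 0.250413 = -11.070954
step 3→4:
  ẍ = (ẋ'−ẋ)/dt = (0.818639490−1.000206569)/0.036499 = -4.974577
  θ̈ = (θ̇'−θ̇)/dt = (3.291253451−2.858610254)/0.036499 = 11.853563
  sinθ=0.316925, cosθ=0.948451
  F = (M+m)·ẍ + m·l·cosθ·θ̈ − m·l·sinθ·θ̇² = -11.008818 + 2.075936 − 0.478208 = -9.411090
step 4→5:
  ẍ = (ẋ'−ẋ)/dt = (0.653866286−0.818639490)/0.036499 = -4.514458
  θ̈ = (θ̇'−θ̇)/dt = (3.742878848−3.291253451)/0.036499 = 12.373638
  sinθ=0.413980, cosθ=0.910286
  F = (M+m)·ẍ + m·l·cosθ·θ̈ − m·l·sinθ·θ̇² = -9.990568 + 2.079820 − 0.828043 = -8.738791
step 5→6:
  ẍ = (ẋ'−ẋ)/dt = (0.884564393−0.653866286)/0.036499 = 6.320669
  θ̈ = (θ̇'−θ̇)/dt = (3.726487170−3.742878848)/0.036499 = -0.449099
  sinθ=0.520084, cosθ=0.854115
  F = (M+m)·ẍ + m·l·cosθ·θ̈ − m·l·sinθ·θ̇² = 13.987742 + -0.070829 − 1.345351 = 12.571562
step 6→7:
  ẍ = (ẋ'−ẋ)/dt = (0.722396352−0.884564393)/0.036499 = -4.443082
  θ̈ = (θ̇'−θ̇)/dt = (4.259357175−3.726487170)/0.036499 = 14.599578
  sinθ=0.631558, cosθ=0.775329
  F = (M+m)·ẍ + m·l·cosθ·θ̈ − m·l·sinθ·θ̇² = -9.832611 + 2.090146 − 1.619433 = -9.361898
step 7→8:
  ẍ = (ẋ'−ẋ)/dt = (0.715988560−0.722396352)/0.036499 = -0.175561
  θ̈ = (θ̇'−θ̇)/dt = (4.662281435−4.259357175)/0.036499 = 11.039323
  sinθ=0.730855, cosθ=0.682533
  F = (M+m)·ẍ + m·l·cosθ·θ̈ − m·l·sinθ·θ̇² = -0.388519 + 1.391286 − 2.448330 = -1.445563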